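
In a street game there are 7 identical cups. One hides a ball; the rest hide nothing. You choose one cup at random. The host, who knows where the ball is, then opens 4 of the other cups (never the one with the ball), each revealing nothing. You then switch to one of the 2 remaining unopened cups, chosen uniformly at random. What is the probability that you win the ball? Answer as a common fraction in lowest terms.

3/7

Your original cup holds the ball with probability 1/7, so the other 6 collectively hold it with probability 6/7.
The host can always find 4 empty cups to open, so the reveals don't change that 6/7; it is now spread over the 2 remaining unopened cups.
P(win by switching) = (6/7) · (1/2) = 3/7.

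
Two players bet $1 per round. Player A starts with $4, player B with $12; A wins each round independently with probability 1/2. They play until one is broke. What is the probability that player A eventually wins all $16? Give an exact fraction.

1/4

With a fair step, P(i) = ½P(i−1) + ½P(i+1) with P(0)=0, P(16)=1 has the linear solution P(i) = i/16.
P(4) = 4/16 = 1/4.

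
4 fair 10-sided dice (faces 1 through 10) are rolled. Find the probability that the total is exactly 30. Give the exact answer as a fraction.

There are 10^4 = 10000 equally likely outcomes.
The number of ordered 4-tuples from {1,…,10} summing to 30 is 282.
P(sum = 30) = 282/10000 = 141/5000.

141/5000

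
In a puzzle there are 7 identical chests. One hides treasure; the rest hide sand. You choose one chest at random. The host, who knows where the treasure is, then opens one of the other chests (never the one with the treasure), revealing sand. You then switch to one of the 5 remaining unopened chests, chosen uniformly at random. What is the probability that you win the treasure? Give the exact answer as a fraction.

Your original chest holds the treasure with probability 1/7, so the other 6 collectively hold it with probability 6/7.
The host can always find an empty chest to open, so this doesn't change that 6/7; it is now spread over the 5 remaining unopened chests.
P(win by switching) = (6/7) · (1/5) = 6/35.

6/35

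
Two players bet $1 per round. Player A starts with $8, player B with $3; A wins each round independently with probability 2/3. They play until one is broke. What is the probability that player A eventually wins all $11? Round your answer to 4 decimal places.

0.9966

Let r = q/p = (1/3)/(2/3) = 1/2. The recurrence P(i) = p·P(i+1) + q·P(i−1) with P(0)=0, P(11)=1 gives P(i) = (1 − r^i)/(1 − r^11).
P(8) = (1 − (1/2)^8) / (1 − (1/2)^11) = 2040/2047 ≈ 0.9966.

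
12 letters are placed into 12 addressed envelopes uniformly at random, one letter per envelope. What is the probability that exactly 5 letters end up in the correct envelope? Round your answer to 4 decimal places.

Choose which 5 of the 12 are fixed: C(12,5) = 792 ways.
The remaining 7 must have no fixed point: D(7) = 1854.
P = 792·1854/479001600 = 103/33600 ≈ 0.0031.

0.0031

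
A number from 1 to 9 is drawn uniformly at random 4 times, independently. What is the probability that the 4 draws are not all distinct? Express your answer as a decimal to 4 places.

0.5391

P(all 4 different) = 9/9 · 8/9 · ··· · 6/9 ≈ 0.4609.
P(at least two equal) = 1 − 0.4609 = 0.5391.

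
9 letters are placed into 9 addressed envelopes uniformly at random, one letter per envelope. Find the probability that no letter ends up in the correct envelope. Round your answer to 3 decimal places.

0.368

This is the derangement probability: permutations of 9 with no fixed point.
D(9) = 9! · (1 − 1/1! + 1/2! − ··· + (−1)^9/9!) = 133496.
P = 133496/362880 = 16687/45360 ≈ 0.368.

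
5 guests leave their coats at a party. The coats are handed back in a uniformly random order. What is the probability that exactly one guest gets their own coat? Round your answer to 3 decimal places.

0.375

Choose which one is fixed: C(5,1) = 5 ways.
The remaining 4 must have no fixed point: D(4) = 9.
P = 5·9/120 = 3/8 ≈ 0.375.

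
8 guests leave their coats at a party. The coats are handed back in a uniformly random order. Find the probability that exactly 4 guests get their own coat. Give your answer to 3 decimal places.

0.016

Choose which 4 of the 8 are fixed: C(8,4) = 70 ways.
The remaining 4 must have no fixed point: D(4) = 9.
P = 70·9/40320 = 1/64 ≈ 0.016.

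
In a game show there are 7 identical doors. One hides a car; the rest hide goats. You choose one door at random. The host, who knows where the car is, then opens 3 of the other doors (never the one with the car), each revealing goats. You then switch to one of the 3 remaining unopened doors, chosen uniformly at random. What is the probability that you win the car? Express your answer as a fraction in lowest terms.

Your original door holds the car with probability 1/7, so the other 6 collectively hold it with probability 6/7.
The host can always find 3 empty doors to open, so the reveals don't change that 6/7; it is now spread over the 3 remaining unopened doors.
P(win by switching) = (6/7) · (1/3) = 2/7.

2/7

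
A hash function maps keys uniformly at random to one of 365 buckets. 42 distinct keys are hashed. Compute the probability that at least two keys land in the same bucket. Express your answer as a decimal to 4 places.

0.9140

It's easier to compute the probability that all 42 are distinct.
P(all distinct) = 365/365 · 364/365 · ··· · 324/365 ≈ 0.0860.
So the probability of at least one match is 1 − 0.0860 = 0.9140.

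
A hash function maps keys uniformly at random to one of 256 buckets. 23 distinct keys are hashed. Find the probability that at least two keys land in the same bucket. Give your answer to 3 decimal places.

It's easier to compute the probability that all 23 are distinct.
P(all distinct) = 256/256 · 255/256 · ··· · 234/256 ≈ 0.361.
So the probability of at least one match is 1 − 0.361 = 0.639.

0.639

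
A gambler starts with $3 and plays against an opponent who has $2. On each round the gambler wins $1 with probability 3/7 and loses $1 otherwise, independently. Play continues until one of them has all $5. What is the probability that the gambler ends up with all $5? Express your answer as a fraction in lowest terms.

333/781

Let r = q/p = (4/7)/(3/7) = 4/3. The recurrence P(i) = p·P(i+1) + q·P(i−1) with P(0)=0, P(5)=1 gives P(i) = (1 − r^i)/(1 − r^5).
P(3) = (1 − (4/3)^3) / (1 − (4/3)^5) = 333/781.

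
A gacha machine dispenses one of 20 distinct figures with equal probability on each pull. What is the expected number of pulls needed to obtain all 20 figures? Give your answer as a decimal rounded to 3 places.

After i distinct types are collected, each trial gives a new one with probability (20−i)/20, so the expected wait for the next new type is 20/(20−i).
E = 20/20 + 20/19 + 20/18 + 20/17 + 20/16 + 20/15 + 20/14 + 20/13 + 20/12 + 20/11 + 20/10 + 20/9 + 20/8 + 20/7 + 20/6 + 20/5 + 20/4 + 20/3 + 20/2 + 20/1 = 279175675/3879876 ≈ 71.955.

71.955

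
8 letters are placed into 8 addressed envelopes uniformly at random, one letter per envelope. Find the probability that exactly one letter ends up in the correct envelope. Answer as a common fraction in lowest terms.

Choose which one is fixed: C(8,1) = 8 ways.
The remaining 7 must have no fixed point: D(7) = 1854.
P = 8·1854/40320 = 103/280.

103/280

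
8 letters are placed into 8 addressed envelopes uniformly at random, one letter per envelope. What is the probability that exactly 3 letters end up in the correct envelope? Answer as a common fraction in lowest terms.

11/180

Choose which 3 of the 8 are fixed: C(8,3) = 56 ways.
The remaining 5 must have no fixed point: D(5) = 44.
P = 56·44/40320 = 11/180.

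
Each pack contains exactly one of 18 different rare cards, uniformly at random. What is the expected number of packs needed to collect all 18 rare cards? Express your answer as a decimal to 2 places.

62.91

After i distinct types are collected, each trial gives a new one with probability (18−i)/18, so the expected wait for the next new type is 18/(18−i).
E = 18/18 + 18/17 + 18/16 + 18/15 + 18/14 + 18/13 + 18/12 + 18/11 + 18/10 + 18/9 + 18/8 + 18/7 + 18/6 + 18/5 + 18/4 + 18/3 + 18/2 + 18/1 = 42822903/680680 ≈ 62.91.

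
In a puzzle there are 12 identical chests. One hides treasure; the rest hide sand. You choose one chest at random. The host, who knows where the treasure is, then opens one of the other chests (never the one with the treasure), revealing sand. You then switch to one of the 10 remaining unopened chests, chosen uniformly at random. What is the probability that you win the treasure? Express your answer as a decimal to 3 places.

Your original chest holds the treasure with probability 1/12, so the other 11 collectively hold it with probability 11/12.
The host can always find an empty chest to open, so this doesn't change that 11/12; it is now spread over the 10 remaining unopened chests.
P(win by switching) = (11/12) · (1/10) = 11/120 ≈ 0.092.

0.092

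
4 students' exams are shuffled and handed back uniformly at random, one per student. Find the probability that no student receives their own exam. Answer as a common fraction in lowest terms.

3/8

This is the derangement probability: permutations of 4 with no fixed point.
D(4) = 4! · (1 − 1/1! + 1/2! − ··· + (−1)^4/4!) = 9.
P = 9/24 = 3/8.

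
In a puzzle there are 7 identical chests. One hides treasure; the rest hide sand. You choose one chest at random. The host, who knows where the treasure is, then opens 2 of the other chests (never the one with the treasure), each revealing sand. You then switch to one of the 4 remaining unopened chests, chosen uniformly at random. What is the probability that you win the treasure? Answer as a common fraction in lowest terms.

3/14

Your original chest holds the treasure with probability 1/7, so the other 6 collectively hold it with probability 6/7.
The host can always find 2 empty chests to open, so the reveals don't change that 6/7; it is now spread over the 4 remaining unopened chests.
P(win by switching) = (6/7) · (1/4) = 3/14.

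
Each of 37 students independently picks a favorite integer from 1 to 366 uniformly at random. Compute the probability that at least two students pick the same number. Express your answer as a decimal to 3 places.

0.848

It's easier to compute the probability that all 37 are distinct.
P(all distinct) = 366/366 · 365/366 · ··· · 330/366 ≈ 0.152.
So the probability of at least one match is 1 − 0.152 = 0.848.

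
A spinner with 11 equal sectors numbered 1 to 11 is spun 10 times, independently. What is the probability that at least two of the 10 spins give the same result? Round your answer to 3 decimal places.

P(all 10 different) = 11/11 · 10/11 · ··· · 2/11 ≈ 0.002.
P(at least two equal) = 1 − 0.002 = 0.998.

0.998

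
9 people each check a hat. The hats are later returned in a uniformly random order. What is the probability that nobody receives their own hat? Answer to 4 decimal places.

0.3679

This is the derangement probability: permutations of 9 with no fixed point.
D(9) = 9! · (1 − 1/1! + 1/2! − ··· + (−1)^9/9!) = 133496.
P = 133496/362880 = 16687/45360 ≈ 0.3679.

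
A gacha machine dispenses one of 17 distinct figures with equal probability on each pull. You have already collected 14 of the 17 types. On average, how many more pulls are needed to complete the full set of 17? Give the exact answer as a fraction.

187/6

Starting from 14 distinct types, each trial gives a new one with probability (17−i)/17 when i types are held, so the wait for the next new type is 17/(17−i).
E = 17/3 + 17/2 + 17/1 = 187/6.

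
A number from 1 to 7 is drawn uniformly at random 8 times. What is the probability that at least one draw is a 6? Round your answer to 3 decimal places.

0.709

P(no draw is a 6) = (6/7)^8 ≈ 0.291.
P(at least one) = 1 − 0.291 = 0.709.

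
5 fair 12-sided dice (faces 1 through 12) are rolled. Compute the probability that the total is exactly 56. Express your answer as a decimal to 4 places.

0.0003

There are 12^5 = 248832 equally likely outcomes.
The number of ordered 5-tuples from {1,…,12} summing to 56 is 70.
P(sum = 56) = 70/248832 = 35/124416 ≈ 0.0003.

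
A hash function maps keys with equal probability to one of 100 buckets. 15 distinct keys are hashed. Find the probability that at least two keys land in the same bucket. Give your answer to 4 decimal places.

0.6687

It's easier to compute the probability that all 15 are distinct.
P(all distinct) = 100/100 · 99/100 · ··· · 86/100 ≈ 0.3313.
So the probability of at least one match is 1 − 0.3313 = 0.6687.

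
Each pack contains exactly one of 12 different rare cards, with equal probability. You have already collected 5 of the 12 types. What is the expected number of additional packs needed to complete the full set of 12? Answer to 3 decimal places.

Starting from 5 distinct types, each trial gives a new one with probability (12−i)/12 when i types are held, so the wait for the next new type is 12/(12−i).
E = 12/7 + 12/6 + 12/5 + 12/4 + 12/3 + 12/2 + 12/1 = 1089/35 ≈ 31.114.

31.114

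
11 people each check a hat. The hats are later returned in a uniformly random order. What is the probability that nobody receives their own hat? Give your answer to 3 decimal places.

This is the derangement probability: permutations of 11 with no fixed point.
D(11) = 11! · (1 − 1/1! + 1/2! − ··· + (−1)^11/11!) = 14684570.
P = 14684570/39916800 = 1468457/3991680 ≈ 0.368.

0.368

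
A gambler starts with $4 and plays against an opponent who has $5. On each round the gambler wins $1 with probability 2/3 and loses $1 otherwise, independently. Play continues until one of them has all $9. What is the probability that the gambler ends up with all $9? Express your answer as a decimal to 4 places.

0.9393

Let r = q/p = (1/3)/(2/3) = 1/2. The recurrence P(i) = p·P(i+1) + q·P(i−1) with P(0)=0, P(9)=1 gives P(i) = (1 − r^i)/(1 − r^9).
P(4) = (1 − (1/2)^4) / (1 − (1/2)^9) = 480/511 ≈ 0.9393.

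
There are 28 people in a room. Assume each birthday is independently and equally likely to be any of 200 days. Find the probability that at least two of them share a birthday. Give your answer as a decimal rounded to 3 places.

It's easier to compute the probability that all 28 are distinct.
P(all distinct) = 200/200 · 199/200 · ··· · 173/200 ≈ 0.138.
So the probability of at least one match is 1 − 0.138 = 0.862.

0.862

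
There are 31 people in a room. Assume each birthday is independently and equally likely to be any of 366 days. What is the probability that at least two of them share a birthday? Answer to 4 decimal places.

0.7295

It's easier to compute the probability that all 31 are distinct.
P(all distinct) = 366/366 · 365/366 · ··· · 336/366 ≈ 0.2705.
So the probability of at least one match is 1 − 0.2705 = 0.7295.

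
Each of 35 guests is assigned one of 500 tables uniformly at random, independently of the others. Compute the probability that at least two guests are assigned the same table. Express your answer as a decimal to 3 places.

It's easier to compute the probability that all 35 are distinct.
P(all distinct) = 500/500 · 499/500 · ··· · 466/500 ≈ 0.296.
So the probability of at least one match is 1 − 0.296 = 0.704.

0.704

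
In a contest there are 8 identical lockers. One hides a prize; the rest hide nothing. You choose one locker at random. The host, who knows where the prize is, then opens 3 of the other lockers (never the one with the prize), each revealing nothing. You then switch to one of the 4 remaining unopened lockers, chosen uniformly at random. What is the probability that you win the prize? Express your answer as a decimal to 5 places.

0.21875

Your original locker holds the prize with probability 1/8, so the other 7 collectively hold it with probability 7/8.
The host can always find 3 empty lockers to open, so the reveals don't change that 7/8; it is now spread over the 4 remaining unopened lockers.
P(win by switching) = (7/8) · (1/4) = 7/32 ≈ 0.21875.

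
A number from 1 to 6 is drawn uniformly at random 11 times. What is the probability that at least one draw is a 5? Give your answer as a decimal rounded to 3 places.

0.865

P(no draw is a 5) = (5/6)^11 ≈ 0.135.
P(at least one) = 1 − 0.135 = 0.865.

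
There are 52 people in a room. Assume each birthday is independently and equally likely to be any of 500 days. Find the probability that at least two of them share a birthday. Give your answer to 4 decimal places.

It's easier to compute the probability that all 52 are distinct.
P(all distinct) = 500/500 · 499/500 · ··· · 449/500 ≈ 0.0641.
So the probability of at least one match is 1 − 0.0641 = 0.9359.

0.9359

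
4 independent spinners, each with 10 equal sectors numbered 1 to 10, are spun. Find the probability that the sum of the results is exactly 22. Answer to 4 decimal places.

There are 10^4 = 10000 equally likely outcomes.
The number of ordered 4-tuples from {1,…,10} summing to 22 is 670.
P(sum = 22) = 670/10000 = 67/1000 ≈ 0.0670.

0.0670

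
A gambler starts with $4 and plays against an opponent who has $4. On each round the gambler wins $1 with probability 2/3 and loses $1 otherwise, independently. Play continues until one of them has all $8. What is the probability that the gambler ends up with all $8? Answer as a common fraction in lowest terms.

16/17

Let r = q/p = (1/3)/(2/3) = 1/2. The recurrence P(i) = p·P(i+1) + q·P(i−1) with P(0)=0, P(8)=1 gives P(i) = (1 − r^i)/(1 − r^8).
P(4) = (1 − (1/2)^4) / (1 − (1/2)^8) = 16/17.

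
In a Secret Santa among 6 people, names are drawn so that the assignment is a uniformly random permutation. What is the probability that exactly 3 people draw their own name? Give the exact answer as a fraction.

1/18

Choose which 3 of the 6 are fixed: C(6,3) = 20 ways.
The remaining 3 must have no fixed point: D(3) = 2.
P = 20·2/720 = 1/18.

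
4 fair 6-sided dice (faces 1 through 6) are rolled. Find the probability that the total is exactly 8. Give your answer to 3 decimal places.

0.027

There are 6^4 = 1296 equally likely outcomes.
The number of ordered 4-tuples from {1,…,6} summing to 8 is 35.
P(sum = 8) = 35/1296 ≈ 0.027.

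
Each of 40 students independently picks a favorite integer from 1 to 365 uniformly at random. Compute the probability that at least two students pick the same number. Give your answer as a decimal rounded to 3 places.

It's easier to compute the probability that all 40 are distinct.
P(all distinct) = 365/365 · 364/365 · ··· · 326/365 ≈ 0.109.
So the probability of at least one match is 1 − 0.109 = 0.891.

0.891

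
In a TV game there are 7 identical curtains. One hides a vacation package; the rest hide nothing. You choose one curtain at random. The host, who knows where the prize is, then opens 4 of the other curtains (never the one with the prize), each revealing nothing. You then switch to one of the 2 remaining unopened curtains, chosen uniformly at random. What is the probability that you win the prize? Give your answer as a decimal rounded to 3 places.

0.429

Your original curtain holds the prize with probability 1/7, so the other 6 collectively hold it with probability 6/7.
The host can always find 4 empty curtains to open, so the reveals don't change that 6/7; it is now spread over the 2 remaining unopened curtains.
P(win by switching) = (6/7) · (1/2) = 3/7 ≈ 0.429.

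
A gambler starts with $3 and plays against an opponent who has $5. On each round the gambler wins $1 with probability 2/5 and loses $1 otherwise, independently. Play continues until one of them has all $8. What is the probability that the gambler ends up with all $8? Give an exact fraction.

608/6305

Let r = q/p = (3/5)/(2/5) = 3/2. The recurrence P(i) = p·P(i+1) + q·P(i−1) with P(0)=0, P(8)=1 gives P(i) = (1 − r^i)/(1 − r^8).
P(3) = (1 − (3/2)^3) / (1 − (3/2)^8) = 608/6305.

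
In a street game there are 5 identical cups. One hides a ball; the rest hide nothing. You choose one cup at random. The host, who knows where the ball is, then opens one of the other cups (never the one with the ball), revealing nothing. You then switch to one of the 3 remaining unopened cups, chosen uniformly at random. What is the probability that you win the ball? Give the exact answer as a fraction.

4/15

Your original cup holds the ball with probability 1/5, so the other 4 collectively hold it with probability 4/5.
The host can always find an empty cup to open, so this doesn't change that 4/5; it is now spread over the 3 remaining unopened cups.
P(win by switching) = (4/5) · (1/3) = 4/15.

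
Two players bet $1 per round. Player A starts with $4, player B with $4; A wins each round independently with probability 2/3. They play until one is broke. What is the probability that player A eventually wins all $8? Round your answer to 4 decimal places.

0.9412

Let r = q/p = (1/3)/(2/3) = 1/2. The recurrence P(i) = p·P(i+1) + q·P(i−1) with P(0)=0, P(8)=1 gives P(i) = (1 − r^i)/(1 − r^8).
P(4) = (1 − (1/2)^4) / (1 − (1/2)^8) = 16/17 ≈ 0.9412.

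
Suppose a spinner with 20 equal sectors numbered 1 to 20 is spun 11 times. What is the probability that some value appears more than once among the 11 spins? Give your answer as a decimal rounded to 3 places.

0.967

P(all 11 different) = 20/20 · 19/20 · ··· · 10/20 ≈ 0.033.
P(at least two equal) = 1 − 0.033 = 0.967.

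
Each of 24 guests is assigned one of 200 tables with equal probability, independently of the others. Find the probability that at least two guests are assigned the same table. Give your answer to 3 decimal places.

0.762

It's easier to compute the probability that all 24 are distinct.
P(all distinct) = 200/200 · 199/200 · ··· · 177/200 ≈ 0.238.
So the probability of at least one match is 1 − 0.238 = 0.762.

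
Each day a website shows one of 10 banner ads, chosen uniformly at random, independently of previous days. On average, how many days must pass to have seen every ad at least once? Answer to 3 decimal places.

After i distinct types are collected, each trial gives a new one with probability (10−i)/10, so the expected wait for the next new type is 10/(10−i).
E = 10/10 + 10/9 + 10/8 + 10/7 + 10/6 + 10/5 + 10/4 + 10/3 + 10/2 + 10/1 = 7381/252 ≈ 29.290.

29.290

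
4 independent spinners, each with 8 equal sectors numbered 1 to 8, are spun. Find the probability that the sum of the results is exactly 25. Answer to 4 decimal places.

There are 8^4 = 4096 equally likely outcomes.
The number of ordered 4-tuples from {1,…,8} summing to 25 is 120.
P(sum = 25) = 120/4096 = 15/512 ≈ 0.0293.

0.0293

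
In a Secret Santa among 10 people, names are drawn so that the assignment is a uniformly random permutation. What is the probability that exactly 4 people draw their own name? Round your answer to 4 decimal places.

Choose which 4 of the 10 are fixed: C(10,4) = 210 ways.
The remaining 6 must have no fixed point: D(6) = 265.
P = 210·265/3628800 = 53/3456 ≈ 0.0153.

0.0153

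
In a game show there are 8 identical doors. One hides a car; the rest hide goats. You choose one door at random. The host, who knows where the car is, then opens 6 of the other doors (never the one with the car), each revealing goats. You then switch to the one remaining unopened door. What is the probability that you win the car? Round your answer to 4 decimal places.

0.8750

Your original door holds the car with probability 1/8, so the other 7 collectively hold it with probability 7/8.
The host can always find 6 empty doors to open, so the reveals don't change that 7/8; it is now spread over the 1 remaining unopened door.
P(win by switching) = (7/8) · (1/1) = 7/8 ≈ 0.8750.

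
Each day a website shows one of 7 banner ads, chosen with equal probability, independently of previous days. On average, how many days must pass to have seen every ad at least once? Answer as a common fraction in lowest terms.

363/20

After i distinct types are collected, each trial gives a new one with probability (7−i)/7, so the expected wait for the next new type is 7/(7−i).
E = 7/7 + 7/6 + 7/5 + 7/4 + 7/3 + 7/2 + 7/1 = 363/20.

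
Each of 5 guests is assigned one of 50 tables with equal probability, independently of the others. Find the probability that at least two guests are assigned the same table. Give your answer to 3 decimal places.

0.186

It's easier to compute the probability that all 5 are distinct.
P(all distinct) = 50/50 · 49/50 · ··· · 46/50 ≈ 0.814.
So the probability of at least one match is 1 − 0.814 = 0.186.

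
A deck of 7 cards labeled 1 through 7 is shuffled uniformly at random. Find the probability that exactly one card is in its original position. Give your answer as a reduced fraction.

Choose which one is fixed: C(7,1) = 7 ways.
The remaining 6 must have no fixed point: D(6) = 265.
P = 7·265/5040 = 53/144.

53/144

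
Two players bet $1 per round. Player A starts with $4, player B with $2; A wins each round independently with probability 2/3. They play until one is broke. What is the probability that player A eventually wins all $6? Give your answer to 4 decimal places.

0.9524

Let r = q/p = (1/3)/(2/3) = 1/2. The recurrence P(i) = p·P(i+1) + q·P(i−1) with P(0)=0, P(6)=1 gives P(i) = (1 − r^i)/(1 − r^6).
P(4) = (1 − (1/2)^4) / (1 − (1/2)^6) = 20/21 ≈ 0.9524.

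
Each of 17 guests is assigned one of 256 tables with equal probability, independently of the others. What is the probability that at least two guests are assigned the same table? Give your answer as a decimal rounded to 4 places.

0.4190

It's easier to compute the probability that all 17 are distinct.
P(all distinct) = 256/256 · 255/256 · ··· · 240/256 ≈ 0.5810.
So the probability of at least one match is 1 − 0.5810 = 0.4190.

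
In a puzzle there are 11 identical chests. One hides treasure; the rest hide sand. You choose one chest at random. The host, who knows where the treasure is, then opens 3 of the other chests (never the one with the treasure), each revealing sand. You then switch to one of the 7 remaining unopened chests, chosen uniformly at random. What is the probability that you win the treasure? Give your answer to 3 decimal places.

Your original chest holds the treasure with probability 1/11, so the other 10 collectively hold it with probability 10/11.
The host can always find 3 empty chests to open, so the reveals don't change that 10/11; it is now spread over the 7 remaining unopened chests.
P(win by switching) = (10/11) · (1/7) = 10/77 ≈ 0.130.

0.130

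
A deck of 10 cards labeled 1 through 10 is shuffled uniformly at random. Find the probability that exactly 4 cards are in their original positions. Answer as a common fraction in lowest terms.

Choose which 4 of the 10 are fixed: C(10,4) = 210 ways.
The remaining 6 must have no fixed point: D(6) = 265.
P = 210·265/3628800 = 53/3456.

53/3456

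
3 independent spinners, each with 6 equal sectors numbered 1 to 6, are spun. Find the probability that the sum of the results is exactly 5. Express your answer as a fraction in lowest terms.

There are 6^3 = 216 equally likely outcomes.
The number of ordered 3-tuples from {1,…,6} summing to 5 is 6.
P(sum = 5) = 6/216 = 1/36.

1/36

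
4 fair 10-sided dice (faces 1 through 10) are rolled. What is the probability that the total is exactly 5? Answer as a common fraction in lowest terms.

1/2500

There are 10^4 = 10000 equally likely outcomes.
The number of ordered 4-tuples from {1,…,10} summing to 5 is 4.
P(sum = 5) = 4/10000 = 1/2500.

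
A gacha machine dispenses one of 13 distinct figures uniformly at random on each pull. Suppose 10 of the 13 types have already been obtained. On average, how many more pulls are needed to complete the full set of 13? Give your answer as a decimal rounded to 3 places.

Starting from 10 distinct types, each trial gives a new one with probability (13−i)/13 when i types are held, so the wait for the next new type is 13/(13−i).
E = 13/3 + 13/2 + 13/1 = 143/6 ≈ 23.833.

23.833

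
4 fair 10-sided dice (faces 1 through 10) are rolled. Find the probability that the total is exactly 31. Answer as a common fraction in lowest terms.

There are 10^4 = 10000 equally likely outcomes.
The number of ordered 4-tuples from {1,…,10} summing to 31 is 220.
P(sum = 31) = 220/10000 = 11/500.

11/500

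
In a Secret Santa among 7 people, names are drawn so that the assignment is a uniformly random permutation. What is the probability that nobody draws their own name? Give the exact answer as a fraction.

This is the derangement probability: permutations of 7 with no fixed point.
D(7) = 7! · (1 − 1/1! + 1/2! − ··· + (−1)^7/7!) = 1854.
P = 1854/5040 = 103/280.

103/280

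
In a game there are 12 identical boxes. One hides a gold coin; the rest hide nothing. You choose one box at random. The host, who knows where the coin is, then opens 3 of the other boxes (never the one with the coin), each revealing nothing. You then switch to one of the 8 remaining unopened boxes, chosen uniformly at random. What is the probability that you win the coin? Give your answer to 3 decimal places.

Your original box holds the coin with probability 1/12, so the other 11 collectively hold it with probability 11/12.
The host can always find 3 empty boxes to open, so the reveals don't change that 11/12; it is now spread over the 8 remaining unopened boxes.
P(win by switching) = (11/12) · (1/8) = 11/96 ≈ 0.115.

0.115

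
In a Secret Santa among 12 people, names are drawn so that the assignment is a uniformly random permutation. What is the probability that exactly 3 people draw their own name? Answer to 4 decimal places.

0.0613

Choose which 3 of the 12 are fixed: C(12,3) = 220 ways.
The remaining 9 must have no fixed point: D(9) = 133496.
P = 220·133496/479001600 = 16687/272160 ≈ 0.0613.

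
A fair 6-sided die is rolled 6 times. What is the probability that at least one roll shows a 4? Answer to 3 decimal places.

P(no roll shows a 4) = (5/6)^6 ≈ 0.335.
P(at least one) = 1 − 0.335 = 0.665.

0.665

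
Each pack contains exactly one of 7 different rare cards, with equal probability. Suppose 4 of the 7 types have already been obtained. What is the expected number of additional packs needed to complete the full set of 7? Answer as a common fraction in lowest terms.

77/6

Starting from 4 distinct types, each trial gives a new one with probability (7−i)/7 when i types are held, so the wait for the next new type is 7/(7−i).
E = 7/3 + 7/2 + 7/1 = 77/6.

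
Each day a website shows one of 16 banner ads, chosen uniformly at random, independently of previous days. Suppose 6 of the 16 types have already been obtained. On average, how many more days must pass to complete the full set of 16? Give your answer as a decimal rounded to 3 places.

Starting from 6 distinct types, each trial gives a new one with probability (16−i)/16 when i types are held, so the wait for the next new type is 16/(16−i).
E = 16/10 + 16/9 + 16/8 + 16/7 + 16/6 + 16/5 + 16/4 + 16/3 + 16/2 + 16/1 = 14762/315 ≈ 46.863.

46.863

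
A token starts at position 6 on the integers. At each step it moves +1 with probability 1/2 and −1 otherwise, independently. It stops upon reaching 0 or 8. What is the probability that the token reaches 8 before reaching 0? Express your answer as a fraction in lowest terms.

With a fair step, P(i) = ½P(i−1) + ½P(i+1) with P(0)=0, P(8)=1 has the linear solution P(i) = i/8.
P(6) = 6/8 = 3/4.

3/4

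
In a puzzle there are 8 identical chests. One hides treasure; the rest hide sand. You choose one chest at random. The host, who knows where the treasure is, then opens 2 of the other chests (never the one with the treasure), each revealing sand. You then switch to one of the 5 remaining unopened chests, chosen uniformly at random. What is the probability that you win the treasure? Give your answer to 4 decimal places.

0.1750

Your original chest holds the treasure with probability 1/8, so the other 7 collectively hold it with probability 7/8.
The host can always find 2 empty chests to open, so the reveals don't change that 7/8; it is now spread over the 5 remaining unopened chests.
P(win by switching) = (7/8) · (1/5) = 7/40 ≈ 0.1750.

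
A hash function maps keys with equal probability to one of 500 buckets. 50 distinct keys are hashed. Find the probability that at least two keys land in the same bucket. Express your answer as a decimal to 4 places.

It's easier to compute the probability that all 50 are distinct.
P(all distinct) = 500/500 · 499/500 · ··· · 451/500 ≈ 0.0793.
So the probability of at least one match is 1 − 0.0793 = 0.9207.

0.9207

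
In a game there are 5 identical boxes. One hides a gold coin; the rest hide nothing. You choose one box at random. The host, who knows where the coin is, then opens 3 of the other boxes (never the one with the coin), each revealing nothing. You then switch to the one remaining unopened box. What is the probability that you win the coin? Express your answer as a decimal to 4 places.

Your original box holds the coin with probability 1/5, so the other 4 collectively hold it with probability 4/5.
The host can always find 3 empty boxes to open, so the reveals don't change that 4/5; it is now spread over the 1 remaining unopened box.
P(win by switching) = (4/5) · (1/1) = 4/5 ≈ 0.8000.

0.8000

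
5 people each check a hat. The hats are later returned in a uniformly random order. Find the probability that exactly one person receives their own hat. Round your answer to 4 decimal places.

0.3750

Choose which one is fixed: C(5,1) = 5 ways.
The remaining 4 must have no fixed point: D(4) = 9.
P = 5·9/120 = 3/8 ≈ 0.3750.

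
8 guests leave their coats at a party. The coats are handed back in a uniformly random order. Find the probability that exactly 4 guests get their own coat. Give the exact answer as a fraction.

1/64

Choose which 4 of the 8 are fixed: C(8,4) = 70 ways.
The remaining 4 must have no fixed point: D(4) = 9.
P = 70·9/40320 = 1/64.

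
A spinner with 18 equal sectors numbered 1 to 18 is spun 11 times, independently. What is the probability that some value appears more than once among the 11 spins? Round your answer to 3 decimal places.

P(all 11 different) = 18/18 · 17/18 · ··· · 8/18 ≈ 0.020.
P(at least two equal) = 1 − 0.020 = 0.980.

0.980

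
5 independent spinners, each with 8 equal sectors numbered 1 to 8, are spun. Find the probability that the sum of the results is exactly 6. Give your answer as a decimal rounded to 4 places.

0.0002

There are 8^5 = 32768 equally likely outcomes.
The number of ordered 5-tuples from {1,…,8} summing to 6 is 5.
P(sum = 6) = 5/32768 ≈ 0.0002.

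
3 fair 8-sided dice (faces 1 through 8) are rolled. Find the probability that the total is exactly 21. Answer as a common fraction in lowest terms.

5/256

There are 8^3 = 512 equally likely outcomes.
The number of ordered 3-tuples from {1,…,8} summing to 21 is 10.
P(sum = 21) = 10/512 = 5/256.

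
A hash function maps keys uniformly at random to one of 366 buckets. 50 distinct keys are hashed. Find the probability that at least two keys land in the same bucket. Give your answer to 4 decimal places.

0.9701

It's easier to compute the probability that all 50 are distinct.
P(all distinct) = 366/366 · 365/366 · ··· · 317/366 ≈ 0.0299.
So the probability of at least one match is 1 − 0.0299 = 0.9701.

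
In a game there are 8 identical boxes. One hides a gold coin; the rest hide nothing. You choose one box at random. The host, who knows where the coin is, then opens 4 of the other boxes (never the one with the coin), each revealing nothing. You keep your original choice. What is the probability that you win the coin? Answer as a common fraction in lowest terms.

1/8

The host can always open 4 empty boxes regardless of your choice, so the reveals give no information about your original box.
P(win by staying) = 1/8.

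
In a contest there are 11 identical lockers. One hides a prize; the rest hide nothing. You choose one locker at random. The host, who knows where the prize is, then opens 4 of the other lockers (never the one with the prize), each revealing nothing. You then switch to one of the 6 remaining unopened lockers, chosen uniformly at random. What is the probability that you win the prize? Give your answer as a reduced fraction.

Your original locker holds the prize with probability 1/11, so the other 10 collectively hold it with probability 10/11.
The host can always find 4 empty lockers to open, so the reveals don't change that 10/11; it is now spread over the 6 remaining unopened lockers.
P(win by switching) = (10/11) · (1/6) = 5/33.

5/33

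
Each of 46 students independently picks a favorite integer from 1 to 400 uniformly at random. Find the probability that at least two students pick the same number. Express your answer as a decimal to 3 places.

It's easier to compute the probability that all 46 are distinct.
P(all distinct) = 400/400 · 399/400 · ··· · 355/400 ≈ 0.068.
So the probability of at least one match is 1 − 0.068 = 0.932.

0.932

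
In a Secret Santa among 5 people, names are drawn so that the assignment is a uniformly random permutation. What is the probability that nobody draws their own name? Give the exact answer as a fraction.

11/30

This is the derangement probability: permutations of 5 with no fixed point.
D(5) = 5! · (1 − 1/1! + 1/2! − ··· + (−1)^5/5!) = 44.
P = 44/120 = 11/30.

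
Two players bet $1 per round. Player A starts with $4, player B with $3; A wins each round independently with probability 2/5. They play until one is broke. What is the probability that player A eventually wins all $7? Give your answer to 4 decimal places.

Let r = q/p = (3/5)/(2/5) = 3/2. The recurrence P(i) = p·P(i+1) + q·P(i−1) with P(0)=0, P(7)=1 gives P(i) = (1 − r^i)/(1 − r^7).
P(4) = (1 − (3/2)^4) / (1 − (3/2)^7) = 520/2059 ≈ 0.2525.

0.2525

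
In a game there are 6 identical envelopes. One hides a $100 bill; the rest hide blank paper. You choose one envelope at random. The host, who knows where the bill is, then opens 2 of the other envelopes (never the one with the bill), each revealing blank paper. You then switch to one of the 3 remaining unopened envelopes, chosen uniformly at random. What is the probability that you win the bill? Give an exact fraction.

5/18

Your original envelope holds the bill with probability 1/6, so the other 5 collectively hold it with probability 5/6.
The host can always find 2 empty envelopes to open, so the reveals don't change that 5/6; it is now spread over the 3 remaining unopened envelopes.
P(win by switching) = (5/6) · (1/3) = 5/18.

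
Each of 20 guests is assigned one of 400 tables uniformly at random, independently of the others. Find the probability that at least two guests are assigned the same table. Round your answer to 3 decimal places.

It's easier to compute the probability that all 20 are distinct.
P(all distinct) = 400/400 · 399/400 · ··· · 381/400 ≈ 0.617.
So the probability of at least one match is 1 − 0.617 = 0.383.

0.383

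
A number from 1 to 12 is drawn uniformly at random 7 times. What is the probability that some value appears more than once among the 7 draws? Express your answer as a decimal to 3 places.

0.889

P(all 7 different) = 12/12 · 11/12 · ··· · 6/12 ≈ 0.111.
P(at least two equal) = 1 − 0.111 = 0.889.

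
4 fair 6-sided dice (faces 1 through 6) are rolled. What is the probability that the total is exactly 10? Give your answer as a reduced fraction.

5/81

There are 6^4 = 1296 equally likely outcomes.
The number of ordered 4-tuples from {1,…,6} summing to 10 is 80.
P(sum = 10) = 80/1296 = 5/81.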